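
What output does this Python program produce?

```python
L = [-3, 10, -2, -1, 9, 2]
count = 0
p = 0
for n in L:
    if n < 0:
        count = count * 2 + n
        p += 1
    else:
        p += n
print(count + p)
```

n=-3: <0, count = 0*2+(-3) = -3; p=1
n=10: not <0; p=11
n=-2: <0, count = (-3)*2+(-2) = -8; p=12
n=-1: <0, count = (-8)*2+(-1) = -17; p=13
n=9: not <0; p=22
n=2: not <0; p=24
count+p = (-17)+24 = 7

7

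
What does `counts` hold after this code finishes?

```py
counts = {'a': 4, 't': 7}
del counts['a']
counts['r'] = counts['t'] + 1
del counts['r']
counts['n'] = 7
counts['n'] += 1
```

del 'a' → {'t': 7}
counts['r'] = counts['t']+1 = 8 → {'t': 7, 'r': 8}
del 'r' → {'t': 7}
counts['n'] = 7 → {'t': 7, 'n': 7}
counts['n'] = 7+1 = 8 → {'t': 7, 'n': 8}

{'t': 7, 'n': 8}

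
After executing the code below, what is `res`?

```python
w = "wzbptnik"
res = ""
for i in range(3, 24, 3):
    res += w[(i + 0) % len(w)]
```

'piztkbn'

i=3: add w[3]='p' → 'p'
i=6: add w[6]='i' → 'pi'
i=9: add w[1]='z' → 'piz'
i=12: add w[4]='t' → 'pizt'
i=15: add w[7]='k' → 'piztk'
i=18: add w[2]='b' → 'piztkb'
i=21: add w[5]='n' → 'piztkbn'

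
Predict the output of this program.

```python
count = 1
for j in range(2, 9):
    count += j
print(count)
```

36

j=2: count = 1+2 = 3
j=3: count = 3+3 = 6
j=4: count = 6+4 = 10
j=5: count = 10+5 = 15
j=6: count = 15+6 = 21
j=7: count = 21+7 = 28
j=8: count = 28+8 = 36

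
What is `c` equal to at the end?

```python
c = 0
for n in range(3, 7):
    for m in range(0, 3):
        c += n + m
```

66

n=3,m=0: c = 0+3 = 3
n=3,m=1: c = 3+4 = 7
n=3,m=2: c = 7+5 = 12
n=4,m=0: c = 12+4 = 16
n=4,m=1: c = 16+5 = 21
n=4,m=2: c = 21+6 = 27
n=5,m=0: c = 27+5 = 32
n=5,m=1: c = 32+6 = 38
n=5,m=2: c = 38+7 = 45
n=6,m=0: c = 45+6 = 51
n=6,m=1: c = 51+7 = 58
n=6,m=2: c = 58+8 = 66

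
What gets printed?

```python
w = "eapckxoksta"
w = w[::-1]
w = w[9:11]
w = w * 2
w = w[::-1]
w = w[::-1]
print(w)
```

reverse → 'atskoxkcpae'
slice [9:11] → 'ae'
repeat ×2 → 'aeae'
reverse → 'eaea'
reverse → 'aeae'

aeae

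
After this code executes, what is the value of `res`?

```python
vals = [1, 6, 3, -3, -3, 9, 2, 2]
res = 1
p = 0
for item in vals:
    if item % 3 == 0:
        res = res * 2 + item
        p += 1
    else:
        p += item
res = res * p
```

item=1: not %3==0; p=1
item=6: %3==0, res = 1*2+6 = 8; p=2
item=3: %3==0, res = 8*2+3 = 19; p=3
item=-3: %3==0, res = 19*2+(-3) = 35; p=4
item=-3: %3==0, res = 35*2+(-3) = 67; p=5
item=9: %3==0, res = 67*2+9 = 143; p=6
item=2: not %3==0; p=8
item=2: not %3==0; p=10
res*p = 143*10 = 1430

1430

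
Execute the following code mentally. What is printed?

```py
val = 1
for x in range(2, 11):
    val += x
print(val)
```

55

x=2: val = 1+2 = 3
x=3: val = 3+3 = 6
x=4: val = 6+4 = 10
x=5: val = 10+5 = 15
x=6: val = 15+6 = 21
x=7: val = 21+7 = 28
x=8: val = 28+8 = 36
x=9: val = 36+9 = 45
x=10: val = 45+10 = 55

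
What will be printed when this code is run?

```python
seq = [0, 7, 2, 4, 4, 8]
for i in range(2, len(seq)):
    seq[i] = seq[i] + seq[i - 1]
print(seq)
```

i=2: seq[2] = 2+7 = 9 → [0, 7, 9, 4, 4, 8]
i=3: seq[3] = 4+9 = 13 → [0, 7, 9, 13, 4, 8]
i=4: seq[4] = 4+13 = 17 → [0, 7, 9, 13, 17, 8]
i=5: seq[5] = 8+17 = 25 → [0, 7, 9, 13, 17, 25]

[0, 7, 9, 13, 17, 25]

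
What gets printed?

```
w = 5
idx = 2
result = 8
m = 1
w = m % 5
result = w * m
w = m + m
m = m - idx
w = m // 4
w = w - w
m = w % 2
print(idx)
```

w = 1%5 = 1
result = 1*1 = 1
w = 1+1 = 2
m = 1-2 = -1
w = (-1)//4 = -1
w = (-1)-(-1) = 0
m = 0%2 = 0

2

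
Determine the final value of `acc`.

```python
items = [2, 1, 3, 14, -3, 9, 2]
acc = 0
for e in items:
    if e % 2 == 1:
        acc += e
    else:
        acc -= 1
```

7

e=2: not odd, acc = 0-1 = -1
e=1: odd, acc = (-1)+1 = 0
e=3: odd, acc = 0+3 = 3
e=14: not odd, acc = 3-1 = 2
e=-3: odd, acc = 2+(-3) = -1
e=9: odd, acc = (-1)+9 = 8
e=2: not odd, acc = 8-1 = 7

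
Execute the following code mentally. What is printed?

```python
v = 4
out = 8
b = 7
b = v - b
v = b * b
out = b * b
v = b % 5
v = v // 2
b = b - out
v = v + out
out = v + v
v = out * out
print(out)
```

20

b = 4-7 = -3
v = (-3)*(-3) = 9
out = (-3)*(-3) = 9
v = (-3)%5 = 2
v = 2//2 = 1
b = (-3)-9 = -12
v = 1+9 = 10
out = 10+10 = 20
v = 20*20 = 400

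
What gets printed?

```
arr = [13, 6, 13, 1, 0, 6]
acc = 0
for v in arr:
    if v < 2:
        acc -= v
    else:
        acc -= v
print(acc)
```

-39

v=13: not <2, acc = 0-13 = -13
v=6: not <2, acc = (-13)-6 = -19
v=13: not <2, acc = (-19)-13 = -32
v=1: <2, acc = (-32)-1 = -33
v=0: <2, acc = (-33)-0 = -33
v=6: not <2, acc = (-33)-6 = -39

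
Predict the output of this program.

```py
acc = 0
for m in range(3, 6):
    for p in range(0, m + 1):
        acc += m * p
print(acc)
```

m=3,p=0: acc = 0+0 = 0
m=3,p=1: acc = 0+3 = 3
m=3,p=2: acc = 3+6 = 9
m=3,p=3: acc = 9+9 = 18
m=4,p=0: acc = 18+0 = 18
m=4,p=1: acc = 18+4 = 22
m=4,p=2: acc = 22+8 = 30
m=4,p=3: acc = 30+12 = 42
m=4,p=4: acc = 42+16 = 58
m=5,p=0: acc = 58+0 = 58
m=5,p=1: acc = 58+5 = 63
m=5,p=2: acc = 63+10 = 73
m=5,p=3: acc = 73+15 = 88
m=5,p=4: acc = 88+20 = 108
m=5,p=5: acc = 108+25 = 133

133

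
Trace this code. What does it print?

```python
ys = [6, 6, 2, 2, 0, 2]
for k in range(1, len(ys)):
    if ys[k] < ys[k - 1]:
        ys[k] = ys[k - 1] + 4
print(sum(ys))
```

k=1: 6>=6, unchanged → [6, 6, 2, 2, 0, 2]
k=2: 2<6, ys[2] = 6+4 = 10 → [6, 6, 10, 2, 0, 2]
k=3: 2<10, ys[3] = 10+4 = 14 → [6, 6, 10, 14, 0, 2]
k=4: 0<14, ys[4] = 14+4 = 18 → [6, 6, 10, 14, 18, 2]
k=5: 2<18, ys[5] = 18+4 = 22 → [6, 6, 10, 14, 18, 22]
sum = 76

76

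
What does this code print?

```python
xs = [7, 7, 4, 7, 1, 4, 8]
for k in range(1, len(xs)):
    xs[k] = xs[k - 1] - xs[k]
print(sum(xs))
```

k=1: xs[1] = 7-7 = 0 → [7, 0, 4, 7, 1, 4, 8]
k=2: xs[2] = 0-4 = -4 → [7, 0, -4, 7, 1, 4, 8]
k=3: xs[3] = (-4)-7 = -11 → [7, 0, -4, -11, 1, 4, 8]
k=4: xs[4] = (-11)-1 = -12 → [7, 0, -4, -11, -12, 4, 8]
k=5: xs[5] = (-12)-4 = -16 → [7, 0, -4, -11, -12, -16, 8]
k=6: xs[6] = (-16)-8 = -24 → [7, 0, -4, -11, -12, -16, -24]
sum = -60

-60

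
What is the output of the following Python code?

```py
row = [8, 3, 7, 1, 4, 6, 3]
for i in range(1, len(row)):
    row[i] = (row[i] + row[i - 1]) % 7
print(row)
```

[8, 4, 4, 5, 2, 1, 4]

i=1: row[1] = (3+8)%7 = 4 → [8, 4, 7, 1, 4, 6, 3]
i=2: row[2] = (7+4)%7 = 4 → [8, 4, 4, 1, 4, 6, 3]
i=3: row[3] = (1+4)%7 = 5 → [8, 4, 4, 5, 4, 6, 3]
i=4: row[4] = (4+5)%7 = 2 → [8, 4, 4, 5, 2, 6, 3]
i=5: row[5] = (6+2)%7 = 1 → [8, 4, 4, 5, 2, 1, 3]
i=6: row[6] = (3+1)%7 = 4 → [8, 4, 4, 5, 2, 1, 4]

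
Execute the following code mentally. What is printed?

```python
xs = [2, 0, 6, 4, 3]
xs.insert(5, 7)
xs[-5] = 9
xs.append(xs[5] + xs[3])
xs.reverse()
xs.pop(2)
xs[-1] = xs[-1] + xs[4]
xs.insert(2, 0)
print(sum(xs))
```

48

insert 7 at 5 → [2, 0, 6, 4, 3, 7]
xs[-5] = 9 → [2, 9, 6, 4, 3, 7]
append xs[5]+xs[3] = 7+4 = 11 → [2, 9, 6, 4, 3, 7, 11]
reverse → [11, 7, 3, 4, 6, 9, 2]
pop(2) removes 3 → [11, 7, 4, 6, 9, 2]
xs[-1] = xs[-1]+xs[4] = 2+9 = 11 → [11, 7, 4, 6, 9, 11]
insert 0 at 2 → [11, 7, 0, 4, 6, 9, 11]
sum = 48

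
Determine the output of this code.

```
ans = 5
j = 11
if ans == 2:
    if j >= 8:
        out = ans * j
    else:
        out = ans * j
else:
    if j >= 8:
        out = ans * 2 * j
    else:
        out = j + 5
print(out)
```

ans=5, j=11
ans == 2 is False; j >= 8 is True
→ out = ans * 2 * j = 110

110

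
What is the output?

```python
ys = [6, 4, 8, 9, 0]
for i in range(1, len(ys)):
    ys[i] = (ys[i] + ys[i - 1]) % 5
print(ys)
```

[6, 0, 3, 2, 2]

i=1: ys[1] = (4+6)%5 = 0 → [6, 0, 8, 9, 0]
i=2: ys[2] = (8+0)%5 = 3 → [6, 0, 3, 9, 0]
i=3: ys[3] = (9+3)%5 = 2 → [6, 0, 3, 2, 0]
i=4: ys[4] = (0+2)%5 = 2 → [6, 0, 3, 2, 2]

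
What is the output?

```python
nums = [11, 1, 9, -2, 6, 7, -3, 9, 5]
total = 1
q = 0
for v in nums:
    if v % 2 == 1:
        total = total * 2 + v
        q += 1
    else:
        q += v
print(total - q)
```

v=11: odd, total = 1*2+11 = 13; q=1
v=1: odd, total = 13*2+1 = 27; q=2
v=9: odd, total = 27*2+9 = 63; q=3
v=-2: not odd; q=1
v=6: not odd; q=7
v=7: odd, total = 63*2+7 = 133; q=8
v=-3: odd, total = 133*2+(-3) = 263; q=9
v=9: odd, total = 263*2+9 = 535; q=10
v=5: odd, total = 535*2+5 = 1075; q=11
total-q = 1075-11 = 1064

1064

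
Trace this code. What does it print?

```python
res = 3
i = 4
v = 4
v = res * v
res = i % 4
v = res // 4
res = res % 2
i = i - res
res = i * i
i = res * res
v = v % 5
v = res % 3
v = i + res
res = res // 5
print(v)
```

272

v = 3*4 = 12
res = 4%4 = 0
v = 0//4 = 0
res = 0%2 = 0
i = 4-0 = 4
res = 4*4 = 16
i = 16*16 = 256
v = 0%5 = 0
v = 16%3 = 1
v = 256+16 = 272
res = 16//5 = 3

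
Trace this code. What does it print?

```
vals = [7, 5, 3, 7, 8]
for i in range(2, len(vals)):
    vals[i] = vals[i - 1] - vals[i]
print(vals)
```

i=2: vals[2] = 5-3 = 2 → [7, 5, 2, 7, 8]
i=3: vals[3] = 2-7 = -5 → [7, 5, 2, -5, 8]
i=4: vals[4] = (-5)-8 = -13 → [7, 5, 2, -5, -13]

[7, 5, 2, -5, -13]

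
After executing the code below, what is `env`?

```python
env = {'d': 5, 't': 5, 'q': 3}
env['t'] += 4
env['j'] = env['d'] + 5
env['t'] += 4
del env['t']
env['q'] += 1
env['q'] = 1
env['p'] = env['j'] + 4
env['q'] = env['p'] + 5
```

env['t'] = 5+4 = 9 → {'d': 5, 't': 9, 'q': 3}
env['j'] = env['d']+5 = 10 → {'d': 5, 't': 9, 'q': 3, 'j': 10}
env['t'] = 9+4 = 13 → {'d': 5, 't': 13, 'q': 3, 'j': 10}
del 't' → {'d': 5, 'q': 3, 'j': 10}
env['q'] = 3+1 = 4 → {'d': 5, 'q': 4, 'j': 10}
env['q'] = 1 → {'d': 5, 'q': 1, 'j': 10}
env['p'] = env['j']+4 = 14 → {'d': 5, 'q': 1, 'j': 10, 'p': 14}
env['q'] = env['p']+5 = 19 → {'d': 5, 'q': 19, 'j': 10, 'p': 14}

{'d': 5, 'q': 19, 'j': 10, 'p': 14}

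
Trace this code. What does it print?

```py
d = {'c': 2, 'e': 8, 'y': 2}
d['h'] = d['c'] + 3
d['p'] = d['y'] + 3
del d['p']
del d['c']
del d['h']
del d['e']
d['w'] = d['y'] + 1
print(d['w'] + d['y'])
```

5

d['h'] = d['c']+3 = 5 → {'c': 2, 'e': 8, 'y': 2, 'h': 5}
d['p'] = d['y']+3 = 5 → {'c': 2, 'e': 8, 'y': 2, 'h': 5, 'p': 5}
del 'p' → {'c': 2, 'e': 8, 'y': 2, 'h': 5}
del 'c' → {'e': 8, 'y': 2, 'h': 5}
del 'h' → {'e': 8, 'y': 2}
del 'e' → {'y': 2}
d['w'] = d['y']+1 = 3 → {'y': 2, 'w': 3}
d['w']+d['y'] = 3+2 = 5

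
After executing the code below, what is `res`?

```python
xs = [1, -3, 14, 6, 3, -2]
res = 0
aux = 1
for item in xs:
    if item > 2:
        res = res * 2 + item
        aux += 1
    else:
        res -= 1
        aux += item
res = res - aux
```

54

item=1: not >2, res = 0-1 = -1; aux=2
item=-3: not >2, res = (-1)-1 = -2; aux=-1
item=14: >2, res = (-2)*2+14 = 10; aux=0
item=6: >2, res = 10*2+6 = 26; aux=1
item=3: >2, res = 26*2+3 = 55; aux=2
item=-2: not >2, res = 55-1 = 54; aux=0
res-aux = 54-0 = 54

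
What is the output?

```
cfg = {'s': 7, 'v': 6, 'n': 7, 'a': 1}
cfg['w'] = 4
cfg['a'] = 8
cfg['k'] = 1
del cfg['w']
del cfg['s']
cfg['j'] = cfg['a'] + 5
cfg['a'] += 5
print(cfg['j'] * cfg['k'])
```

13

cfg['w'] = 4 → {'s': 7, 'v': 6, 'n': 7, 'a': 1, 'w': 4}
cfg['a'] = 8 → {'s': 7, 'v': 6, 'n': 7, 'a': 8, 'w': 4}
cfg['k'] = 1 → {'s': 7, 'v': 6, 'n': 7, 'a': 8, 'w': 4, 'k': 1}
del 'w' → {'s': 7, 'v': 6, 'n': 7, 'a': 8, 'k': 1}
del 's' → {'v': 6, 'n': 7, 'a': 8, 'k': 1}
cfg['j'] = cfg['a']+5 = 13 → {'v': 6, 'n': 7, 'a': 8, 'k': 1, 'j': 13}
cfg['a'] = 8+5 = 13 → {'v': 6, 'n': 7, 'a': 13, 'k': 1, 'j': 13}
cfg['j']*cfg['k'] = 13*1 = 13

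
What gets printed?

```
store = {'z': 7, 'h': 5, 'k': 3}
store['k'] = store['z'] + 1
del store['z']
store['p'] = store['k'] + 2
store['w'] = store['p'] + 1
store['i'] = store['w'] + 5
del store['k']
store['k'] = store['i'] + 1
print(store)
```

store['k'] = store['z']+1 = 8 → {'z': 7, 'h': 5, 'k': 8}
del 'z' → {'h': 5, 'k': 8}
store['p'] = store['k']+2 = 10 → {'h': 5, 'k': 8, 'p': 10}
store['w'] = store['p']+1 = 11 → {'h': 5, 'k': 8, 'p': 10, 'w': 11}
store['i'] = store['w']+5 = 16 → {'h': 5, 'k': 8, 'p': 10, 'w': 11, 'i': 16}
del 'k' → {'h': 5, 'p': 10, 'w': 11, 'i': 16}
store['k'] = store['i']+1 = 17 → {'h': 5, 'p': 10, 'w': 11, 'i': 16, 'k': 17}

{'h': 5, 'p': 10, 'w': 11, 'i': 16, 'k': 17}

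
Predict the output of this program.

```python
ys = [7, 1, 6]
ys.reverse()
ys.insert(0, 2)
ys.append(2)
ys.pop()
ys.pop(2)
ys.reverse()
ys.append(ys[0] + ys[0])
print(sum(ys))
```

29

reverse → [6, 1, 7]
insert 2 at 0 → [2, 6, 1, 7]
append 2 → [2, 6, 1, 7, 2]
pop() removes 2 → [2, 6, 1, 7]
pop(2) removes 1 → [2, 6, 7]
reverse → [7, 6, 2]
append ys[0]+ys[0] = 7+7 = 14 → [7, 6, 2, 14]
sum = 29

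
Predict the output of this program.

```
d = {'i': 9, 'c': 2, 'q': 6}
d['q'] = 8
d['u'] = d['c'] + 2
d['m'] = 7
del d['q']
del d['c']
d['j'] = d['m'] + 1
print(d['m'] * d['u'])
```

d['q'] = 8 → {'i': 9, 'c': 2, 'q': 8}
d['u'] = d['c']+2 = 4 → {'i': 9, 'c': 2, 'q': 8, 'u': 4}
d['m'] = 7 → {'i': 9, 'c': 2, 'q': 8, 'u': 4, 'm': 7}
del 'q' → {'i': 9, 'c': 2, 'u': 4, 'm': 7}
del 'c' → {'i': 9, 'u': 4, 'm': 7}
d['j'] = d['m']+1 = 8 → {'i': 9, 'u': 4, 'm': 7, 'j': 8}
d['m']*d['u'] = 7*4 = 28

28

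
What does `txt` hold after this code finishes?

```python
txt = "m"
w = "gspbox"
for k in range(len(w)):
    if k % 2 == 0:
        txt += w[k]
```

k=0: add 'g' → 'mg'
k=1: skip
k=2: add 'p' → 'mgp'
k=3: skip
k=4: add 'o' → 'mgpo'
k=5: skip

'mgpo'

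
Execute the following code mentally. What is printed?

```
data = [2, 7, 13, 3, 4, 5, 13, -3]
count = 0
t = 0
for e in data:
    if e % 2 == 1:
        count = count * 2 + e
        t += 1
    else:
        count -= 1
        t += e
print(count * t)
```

5124

e=2: not odd, count = 0-1 = -1; t=2
e=7: odd, count = (-1)*2+7 = 5; t=3
e=13: odd, count = 5*2+13 = 23; t=4
e=3: odd, count = 23*2+3 = 49; t=5
e=4: not odd, count = 49-1 = 48; t=9
e=5: odd, count = 48*2+5 = 101; t=10
e=13: odd, count = 101*2+13 = 215; t=11
e=-3: odd, count = 215*2+(-3) = 427; t=12
count*t = 427*12 = 5124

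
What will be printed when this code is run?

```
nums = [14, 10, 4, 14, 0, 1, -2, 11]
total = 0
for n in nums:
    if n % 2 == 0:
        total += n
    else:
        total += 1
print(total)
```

n=14: even, total = 0+14 = 14
n=10: even, total = 14+10 = 24
n=4: even, total = 24+4 = 28
n=14: even, total = 28+14 = 42
n=0: even, total = 42+0 = 42
n=1: not even, total = 42+1 = 43
n=-2: even, total = 43+(-2) = 41
n=11: not even, total = 41+1 = 42

42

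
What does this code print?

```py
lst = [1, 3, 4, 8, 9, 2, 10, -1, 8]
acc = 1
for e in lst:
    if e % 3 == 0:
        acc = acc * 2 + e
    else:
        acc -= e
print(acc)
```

-28

e=1: not %3==0, acc = 1-1 = 0
e=3: %3==0, acc = 0*2+3 = 3
e=4: not %3==0, acc = 3-4 = -1
e=8: not %3==0, acc = (-1)-8 = -9
e=9: %3==0, acc = (-9)*2+9 = -9
e=2: not %3==0, acc = (-9)-2 = -11
e=10: not %3==0, acc = (-11)-10 = -21
e=-1: not %3==0, acc = (-21)-(-1) = -20
e=8: not %3==0, acc = (-20)-8 = -28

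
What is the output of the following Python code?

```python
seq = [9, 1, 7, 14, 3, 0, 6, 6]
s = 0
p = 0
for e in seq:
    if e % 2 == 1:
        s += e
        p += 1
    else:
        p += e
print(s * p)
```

600

e=9: odd, s = 0+9 = 9; p=1
e=1: odd, s = 9+1 = 10; p=2
e=7: odd, s = 10+7 = 17; p=3
e=14: not odd; p=17
e=3: odd, s = 17+3 = 20; p=18
e=0: not odd; p=18
e=6: not odd; p=24
e=6: not odd; p=30
s*p = 20*30 = 600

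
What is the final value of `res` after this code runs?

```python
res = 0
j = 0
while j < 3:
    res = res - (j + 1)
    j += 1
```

j=0: res = 0-1 = -1
j=1: res = (-1)-2 = -3
j=2: res = (-3)-3 = -6

-6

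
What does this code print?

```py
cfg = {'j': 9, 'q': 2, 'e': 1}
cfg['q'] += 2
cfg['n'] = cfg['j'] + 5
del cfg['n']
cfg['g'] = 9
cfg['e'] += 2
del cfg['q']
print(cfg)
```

cfg['q'] = 2+2 = 4 → {'j': 9, 'q': 4, 'e': 1}
cfg['n'] = cfg['j']+5 = 14 → {'j': 9, 'q': 4, 'e': 1, 'n': 14}
del 'n' → {'j': 9, 'q': 4, 'e': 1}
cfg['g'] = 9 → {'j': 9, 'q': 4, 'e': 1, 'g': 9}
cfg['e'] = 1+2 = 3 → {'j': 9, 'q': 4, 'e': 3, 'g': 9}
del 'q' → {'j': 9, 'e': 3, 'g': 9}

{'j': 9, 'e': 3, 'g': 9}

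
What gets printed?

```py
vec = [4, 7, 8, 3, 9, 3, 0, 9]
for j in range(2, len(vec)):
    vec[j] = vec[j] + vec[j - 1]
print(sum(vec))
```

j=2: vec[2] = 8+7 = 15 → [4, 7, 15, 3, 9, 3, 0, 9]
j=3: vec[3] = 3+15 = 18 → [4, 7, 15, 18, 9, 3, 0, 9]
j=4: vec[4] = 9+18 = 27 → [4, 7, 15, 18, 27, 3, 0, 9]
j=5: vec[5] = 3+27 = 30 → [4, 7, 15, 18, 27, 30, 0, 9]
j=6: vec[6] = 0+30 = 30 → [4, 7, 15, 18, 27, 30, 30, 9]
j=7: vec[7] = 9+30 = 39 → [4, 7, 15, 18, 27, 30, 30, 39]
sum = 170

170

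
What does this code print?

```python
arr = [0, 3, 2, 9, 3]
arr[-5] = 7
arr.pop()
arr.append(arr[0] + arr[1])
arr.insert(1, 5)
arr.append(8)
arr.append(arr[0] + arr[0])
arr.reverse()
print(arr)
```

[14, 8, 10, 9, 2, 3, 5, 7]

arr[-5] = 7 → [7, 3, 2, 9, 3]
pop() removes 3 → [7, 3, 2, 9]
append arr[0]+arr[1] = 7+3 = 10 → [7, 3, 2, 9, 10]
insert 5 at 1 → [7, 5, 3, 2, 9, 10]
append 8 → [7, 5, 3, 2, 9, 10, 8]
append arr[0]+arr[0] = 7+7 = 14 → [7, 5, 3, 2, 9, 10, 8, 14]
reverse → [14, 8, 10, 9, 2, 3, 5, 7]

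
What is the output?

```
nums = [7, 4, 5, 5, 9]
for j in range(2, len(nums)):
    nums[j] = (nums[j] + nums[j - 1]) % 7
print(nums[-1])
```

j=2: nums[2] = (5+4)%7 = 2 → [7, 4, 2, 5, 9]
j=3: nums[3] = (5+2)%7 = 0 → [7, 4, 2, 0, 9]
j=4: nums[4] = (9+0)%7 = 2 → [7, 4, 2, 0, 2]

2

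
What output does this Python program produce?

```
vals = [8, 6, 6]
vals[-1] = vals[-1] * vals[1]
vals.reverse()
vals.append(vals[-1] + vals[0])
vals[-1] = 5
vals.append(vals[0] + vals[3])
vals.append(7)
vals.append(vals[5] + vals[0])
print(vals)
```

[36, 6, 8, 5, 41, 7, 43]

vals[-1] = vals[-1]*vals[1] = 6*6 = 36 → [8, 6, 36]
reverse → [36, 6, 8]
append vals[-1]+vals[0] = 8+36 = 44 → [36, 6, 8, 44]
vals[-1] = 5 → [36, 6, 8, 5]
append vals[0]+vals[3] = 36+5 = 41 → [36, 6, 8, 5, 41]
append 7 → [36, 6, 8, 5, 41, 7]
append vals[5]+vals[0] = 7+36 = 43 → [36, 6, 8, 5, 41, 7, 43]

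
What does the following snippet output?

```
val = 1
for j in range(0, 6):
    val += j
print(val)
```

16

j=0: val = 1+0 = 1
j=1: val = 1+1 = 2
j=2: val = 2+2 = 4
j=3: val = 4+3 = 7
j=4: val = 7+4 = 11
j=5: val = 11+5 = 16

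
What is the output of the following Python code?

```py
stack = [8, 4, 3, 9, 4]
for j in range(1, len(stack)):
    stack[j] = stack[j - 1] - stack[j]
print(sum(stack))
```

j=1: stack[1] = 8-4 = 4 → [8, 4, 3, 9, 4]
j=2: stack[2] = 4-3 = 1 → [8, 4, 1, 9, 4]
j=3: stack[3] = 1-9 = -8 → [8, 4, 1, -8, 4]
j=4: stack[4] = (-8)-4 = -12 → [8, 4, 1, -8, -12]
sum = -7

-7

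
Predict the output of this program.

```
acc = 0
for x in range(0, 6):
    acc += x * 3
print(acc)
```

x=0: acc = 0+0*3 = 0
x=1: acc = 0+1*3 = 3
x=2: acc = 3+2*3 = 9
x=3: acc = 9+3*3 = 18
x=4: acc = 18+4*3 = 30
x=5: acc = 30+5*3 = 45

45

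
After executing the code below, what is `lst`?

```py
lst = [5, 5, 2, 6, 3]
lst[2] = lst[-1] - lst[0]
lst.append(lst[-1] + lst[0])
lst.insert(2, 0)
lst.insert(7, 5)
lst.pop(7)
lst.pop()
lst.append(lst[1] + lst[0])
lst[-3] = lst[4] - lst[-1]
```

[5, 5, 0, -2, -4, 3, 10]

lst[2] = lst[-1]-lst[0] = 3-5 = -2 → [5, 5, -2, 6, 3]
append lst[-1]+lst[0] = 3+5 = 8 → [5, 5, -2, 6, 3, 8]
insert 0 at 2 → [5, 5, 0, -2, 6, 3, 8]
insert 5 at 7 → [5, 5, 0, -2, 6, 3, 8, 5]
pop(7) removes 5 → [5, 5, 0, -2, 6, 3, 8]
pop() removes 8 → [5, 5, 0, -2, 6, 3]
append lst[1]+lst[0] = 5+5 = 10 → [5, 5, 0, -2, 6, 3, 10]
lst[-3] = lst[4]-lst[-1] = 6-10 = -4 → [5, 5, 0, -2, -4, 3, 10]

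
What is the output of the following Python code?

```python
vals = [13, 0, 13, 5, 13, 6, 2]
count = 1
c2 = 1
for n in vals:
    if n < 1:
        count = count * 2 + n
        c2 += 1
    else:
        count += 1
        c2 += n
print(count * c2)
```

486

n=13: not <1, count = 1+1 = 2; c2=14
n=0: <1, count = 2*2+0 = 4; c2=15
n=13: not <1, count = 4+1 = 5; c2=28
n=5: not <1, count = 5+1 = 6; c2=33
n=13: not <1, count = 6+1 = 7; c2=46
n=6: not <1, count = 7+1 = 8; c2=52
n=2: not <1, count = 8+1 = 9; c2=54
count*c2 = 9*54 = 486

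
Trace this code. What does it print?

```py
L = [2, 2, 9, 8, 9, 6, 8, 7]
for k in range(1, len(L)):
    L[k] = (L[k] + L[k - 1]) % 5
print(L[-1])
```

1

k=1: L[1] = (2+2)%5 = 4 → [2, 4, 9, 8, 9, 6, 8, 7]
k=2: L[2] = (9+4)%5 = 3 → [2, 4, 3, 8, 9, 6, 8, 7]
k=3: L[3] = (8+3)%5 = 1 → [2, 4, 3, 1, 9, 6, 8, 7]
k=4: L[4] = (9+1)%5 = 0 → [2, 4, 3, 1, 0, 6, 8, 7]
k=5: L[5] = (6+0)%5 = 1 → [2, 4, 3, 1, 0, 1, 8, 7]
k=6: L[6] = (8+1)%5 = 4 → [2, 4, 3, 1, 0, 1, 4, 7]
k=7: L[7] = (7+4)%5 = 1 → [2, 4, 3, 1, 0, 1, 4, 1]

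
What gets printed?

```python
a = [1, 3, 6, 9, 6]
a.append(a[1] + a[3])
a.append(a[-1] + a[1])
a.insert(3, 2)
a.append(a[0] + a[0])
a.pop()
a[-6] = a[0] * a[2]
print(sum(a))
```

append a[1]+a[3] = 3+9 = 12 → [1, 3, 6, 9, 6, 12]
append a[-1]+a[1] = 12+3 = 15 → [1, 3, 6, 9, 6, 12, 15]
insert 2 at 3 → [1, 3, 6, 2, 9, 6, 12, 15]
append a[0]+a[0] = 1+1 = 2 → [1, 3, 6, 2, 9, 6, 12, 15, 2]
pop() removes 2 → [1, 3, 6, 2, 9, 6, 12, 15]
a[-6] = a[0]*a[2] = 1*6 = 6 → [1, 3, 6, 2, 9, 6, 12, 15]
sum = 54

54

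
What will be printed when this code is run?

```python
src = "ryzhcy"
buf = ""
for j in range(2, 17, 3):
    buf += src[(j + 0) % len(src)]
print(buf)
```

j=2: add src[2]='z' → 'z'
j=5: add src[5]='y' → 'zy'
j=8: add src[2]='z' → 'zyz'
j=11: add src[5]='y' → 'zyzy'
j=14: add src[2]='z' → 'zyzyz'

zyzyz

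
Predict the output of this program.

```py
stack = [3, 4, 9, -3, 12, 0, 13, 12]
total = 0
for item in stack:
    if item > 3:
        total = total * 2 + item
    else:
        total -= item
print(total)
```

150

item=3: not >3, total = 0-3 = -3
item=4: >3, total = (-3)*2+4 = -2
item=9: >3, total = (-2)*2+9 = 5
item=-3: not >3, total = 5-(-3) = 8
item=12: >3, total = 8*2+12 = 28
item=0: not >3, total = 28-0 = 28
item=13: >3, total = 28*2+13 = 69
item=12: >3, total = 69*2+12 = 150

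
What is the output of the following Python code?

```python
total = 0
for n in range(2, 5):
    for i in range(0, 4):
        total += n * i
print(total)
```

54

n=2,i=0: total = 0+0 = 0
n=2,i=1: total = 0+2 = 2
n=2,i=2: total = 2+4 = 6
n=2,i=3: total = 6+6 = 12
n=3,i=0: total = 12+0 = 12
n=3,i=1: total = 12+3 = 15
n=3,i=2: total = 15+6 = 21
n=3,i=3: total = 21+9 = 30
n=4,i=0: total = 30+0 = 30
n=4,i=1: total = 30+4 = 34
n=4,i=2: total = 34+8 = 42
n=4,i=3: total = 42+12 = 54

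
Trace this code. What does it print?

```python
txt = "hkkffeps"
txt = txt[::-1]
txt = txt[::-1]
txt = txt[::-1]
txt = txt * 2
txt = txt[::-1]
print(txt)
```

hkkffepshkkffeps

reverse → 'speffkkh'
reverse → 'hkkffeps'
reverse → 'speffkkh'
repeat ×2 → 'speffkkhspeffkkh'
reverse → 'hkkffepshkkffeps'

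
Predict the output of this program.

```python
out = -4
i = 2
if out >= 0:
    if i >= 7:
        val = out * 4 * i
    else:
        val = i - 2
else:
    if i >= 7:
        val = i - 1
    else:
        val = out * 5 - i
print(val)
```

-22

out=-4, i=2
out >= 0 is False; i >= 7 is False
→ val = out * 5 - i = -22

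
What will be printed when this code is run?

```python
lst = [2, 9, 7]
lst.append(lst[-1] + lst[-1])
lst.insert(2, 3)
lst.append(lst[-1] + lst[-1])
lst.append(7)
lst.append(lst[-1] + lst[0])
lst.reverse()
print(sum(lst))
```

79

append lst[-1]+lst[-1] = 7+7 = 14 → [2, 9, 7, 14]
insert 3 at 2 → [2, 9, 3, 7, 14]
append lst[-1]+lst[-1] = 14+14 = 28 → [2, 9, 3, 7, 14, 28]
append 7 → [2, 9, 3, 7, 14, 28, 7]
append lst[-1]+lst[0] = 7+2 = 9 → [2, 9, 3, 7, 14, 28, 7, 9]
reverse → [9, 7, 28, 14, 7, 3, 9, 2]
sum = 79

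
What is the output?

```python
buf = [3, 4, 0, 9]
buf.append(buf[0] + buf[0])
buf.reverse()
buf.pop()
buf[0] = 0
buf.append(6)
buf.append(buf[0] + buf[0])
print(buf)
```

append buf[0]+buf[0] = 3+3 = 6 → [3, 4, 0, 9, 6]
reverse → [6, 9, 0, 4, 3]
pop() removes 3 → [6, 9, 0, 4]
buf[0] = 0 → [0, 9, 0, 4]
append 6 → [0, 9, 0, 4, 6]
append buf[0]+buf[0] = 0+0 = 0 → [0, 9, 0, 4, 6, 0]

[0, 9, 0, 4, 6, 0]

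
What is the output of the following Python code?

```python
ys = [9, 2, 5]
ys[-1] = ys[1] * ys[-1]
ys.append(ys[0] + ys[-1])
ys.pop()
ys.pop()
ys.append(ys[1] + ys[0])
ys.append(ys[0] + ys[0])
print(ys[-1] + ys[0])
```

27

ys[-1] = ys[1]*ys[-1] = 2*5 = 10 → [9, 2, 10]
append ys[0]+ys[-1] = 9+10 = 19 → [9, 2, 10, 19]
pop() removes 19 → [9, 2, 10]
pop() removes 10 → [9, 2]
append ys[1]+ys[0] = 2+9 = 11 → [9, 2, 11]
append ys[0]+ys[0] = 9+9 = 18 → [9, 2, 11, 18]
ys[-1]+ys[0] = 18+9 = 27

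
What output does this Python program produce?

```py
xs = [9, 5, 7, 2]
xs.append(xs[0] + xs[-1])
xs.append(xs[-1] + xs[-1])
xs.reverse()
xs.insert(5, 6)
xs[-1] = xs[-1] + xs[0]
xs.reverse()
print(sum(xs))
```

84

append xs[0]+xs[-1] = 9+2 = 11 → [9, 5, 7, 2, 11]
append xs[-1]+xs[-1] = 11+11 = 22 → [9, 5, 7, 2, 11, 22]
reverse → [22, 11, 2, 7, 5, 9]
insert 6 at 5 → [22, 11, 2, 7, 5, 6, 9]
xs[-1] = xs[-1]+xs[0] = 9+22 = 31 → [22, 11, 2, 7, 5, 6, 31]
reverse → [31, 6, 5, 7, 2, 11, 22]
sum = 84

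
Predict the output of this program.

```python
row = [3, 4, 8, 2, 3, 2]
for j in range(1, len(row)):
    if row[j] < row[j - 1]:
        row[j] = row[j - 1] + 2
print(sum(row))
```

j=1: 4>=3, unchanged → [3, 4, 8, 2, 3, 2]
j=2: 8>=4, unchanged → [3, 4, 8, 2, 3, 2]
j=3: 2<8, row[3] = 8+2 = 10 → [3, 4, 8, 10, 3, 2]
j=4: 3<10, row[4] = 10+2 = 12 → [3, 4, 8, 10, 12, 2]
j=5: 2<12, row[5] = 12+2 = 14 → [3, 4, 8, 10, 12, 14]
sum = 51

51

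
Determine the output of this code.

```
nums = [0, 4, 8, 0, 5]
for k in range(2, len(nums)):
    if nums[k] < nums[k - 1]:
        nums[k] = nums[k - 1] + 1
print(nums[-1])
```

10

k=2: 8>=4, unchanged → [0, 4, 8, 0, 5]
k=3: 0<8, nums[3] = 8+1 = 9 → [0, 4, 8, 9, 5]
k=4: 5<9, nums[4] = 9+1 = 10 → [0, 4, 8, 9, 10]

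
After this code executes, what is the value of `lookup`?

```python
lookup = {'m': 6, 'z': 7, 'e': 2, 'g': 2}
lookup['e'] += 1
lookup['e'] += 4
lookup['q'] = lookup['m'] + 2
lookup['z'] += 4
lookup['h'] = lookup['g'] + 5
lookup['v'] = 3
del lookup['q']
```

lookup['e'] = 2+1 = 3 → {'m': 6, 'z': 7, 'e': 3, 'g': 2}
lookup['e'] = 3+4 = 7 → {'m': 6, 'z': 7, 'e': 7, 'g': 2}
lookup['q'] = lookup['m']+2 = 8 → {'m': 6, 'z': 7, 'e': 7, 'g': 2, 'q': 8}
lookup['z'] = 7+4 = 11 → {'m': 6, 'z': 11, 'e': 7, 'g': 2, 'q': 8}
lookup['h'] = lookup['g']+5 = 7 → {'m': 6, 'z': 11, 'e': 7, 'g': 2, 'q': 8, 'h': 7}
lookup['v'] = 3 → {'m': 6, 'z': 11, 'e': 7, 'g': 2, 'q': 8, 'h': 7, 'v': 3}
del 'q' → {'m': 6, 'z': 11, 'e': 7, 'g': 2, 'h': 7, 'v': 3}

{'m': 6, 'z': 11, 'e': 7, 'g': 2, 'h': 7, 'v': 3}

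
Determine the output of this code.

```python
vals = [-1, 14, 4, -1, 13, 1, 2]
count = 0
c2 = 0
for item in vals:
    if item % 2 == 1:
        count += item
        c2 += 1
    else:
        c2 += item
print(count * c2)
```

item=-1: odd, count = 0+(-1) = -1; c2=1
item=14: not odd; c2=15
item=4: not odd; c2=19
item=-1: odd, count = (-1)+(-1) = -2; c2=20
item=13: odd, count = (-2)+13 = 11; c2=21
item=1: odd, count = 11+1 = 12; c2=22
item=2: not odd; c2=24
count*c2 = 12*24 = 288

288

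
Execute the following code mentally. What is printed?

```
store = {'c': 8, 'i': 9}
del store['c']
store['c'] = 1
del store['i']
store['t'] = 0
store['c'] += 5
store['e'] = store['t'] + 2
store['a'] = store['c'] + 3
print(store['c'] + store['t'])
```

6

del 'c' → {'i': 9}
store['c'] = 1 → {'i': 9, 'c': 1}
del 'i' → {'c': 1}
store['t'] = 0 → {'c': 1, 't': 0}
store['c'] = 1+5 = 6 → {'c': 6, 't': 0}
store['e'] = store['t']+2 = 2 → {'c': 6, 't': 0, 'e': 2}
store['a'] = store['c']+3 = 9 → {'c': 6, 't': 0, 'e': 2, 'a': 9}
store['c']+store['t'] = 6+0 = 6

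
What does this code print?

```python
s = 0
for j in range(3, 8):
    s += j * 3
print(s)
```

j=3: s = 0+3*3 = 9
j=4: s = 9+4*3 = 21
j=5: s = 21+5*3 = 36
j=6: s = 36+6*3 = 54
j=7: s = 54+7*3 = 75

75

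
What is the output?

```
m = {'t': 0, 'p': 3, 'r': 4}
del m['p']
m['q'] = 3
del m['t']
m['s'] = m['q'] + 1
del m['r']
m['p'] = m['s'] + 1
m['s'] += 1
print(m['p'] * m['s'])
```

del 'p' → {'t': 0, 'r': 4}
m['q'] = 3 → {'t': 0, 'r': 4, 'q': 3}
del 't' → {'r': 4, 'q': 3}
m['s'] = m['q']+1 = 4 → {'r': 4, 'q': 3, 's': 4}
del 'r' → {'q': 3, 's': 4}
m['p'] = m['s']+1 = 5 → {'q': 3, 's': 4, 'p': 5}
m['s'] = 4+1 = 5 → {'q': 3, 's': 5, 'p': 5}
m['p']*m['s'] = 5*5 = 25

25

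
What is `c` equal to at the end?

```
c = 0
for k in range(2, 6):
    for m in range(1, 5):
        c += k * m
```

140

k=2,m=1: c = 0+2 = 2
k=2,m=2: c = 2+4 = 6
k=2,m=3: c = 6+6 = 12
k=2,m=4: c = 12+8 = 20
k=3,m=1: c = 20+3 = 23
k=3,m=2: c = 23+6 = 29
k=3,m=3: c = 29+9 = 38
k=3,m=4: c = 38+12 = 50
k=4,m=1: c = 50+4 = 54
k=4,m=2: c = 54+8 = 62
k=4,m=3: c = 62+12 = 74
k=4,m=4: c = 74+16 = 90
k=5,m=1: c = 90+5 = 95
k=5,m=2: c = 95+10 = 105
k=5,m=3: c = 105+15 = 120
k=5,m=4: c = 120+20 = 140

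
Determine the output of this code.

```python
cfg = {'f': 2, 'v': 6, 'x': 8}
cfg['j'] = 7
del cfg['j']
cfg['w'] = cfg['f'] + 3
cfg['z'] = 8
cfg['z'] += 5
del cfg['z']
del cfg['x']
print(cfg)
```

{'f': 2, 'v': 6, 'w': 5}

cfg['j'] = 7 → {'f': 2, 'v': 6, 'x': 8, 'j': 7}
del 'j' → {'f': 2, 'v': 6, 'x': 8}
cfg['w'] = cfg['f']+3 = 5 → {'f': 2, 'v': 6, 'x': 8, 'w': 5}
cfg['z'] = 8 → {'f': 2, 'v': 6, 'x': 8, 'w': 5, 'z': 8}
cfg['z'] = 8+5 = 13 → {'f': 2, 'v': 6, 'x': 8, 'w': 5, 'z': 13}
del 'z' → {'f': 2, 'v': 6, 'x': 8, 'w': 5}
del 'x' → {'f': 2, 'v': 6, 'w': 5}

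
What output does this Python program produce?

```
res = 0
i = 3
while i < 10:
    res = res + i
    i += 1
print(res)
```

42

i=3: res = 0+3 = 3
i=4: res = 3+4 = 7
i=5: res = 7+5 = 12
i=6: res = 12+6 = 18
i=7: res = 18+7 = 25
i=8: res = 25+8 = 33
i=9: res = 33+9 = 42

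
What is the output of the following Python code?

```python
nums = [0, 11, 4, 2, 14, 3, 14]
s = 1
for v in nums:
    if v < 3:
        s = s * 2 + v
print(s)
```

v=0: <3, s = 1*2+0 = 2
v=11: not <3
v=4: not <3
v=2: <3, s = 2*2+2 = 6
v=14: not <3
v=3: not <3
v=14: not <3

6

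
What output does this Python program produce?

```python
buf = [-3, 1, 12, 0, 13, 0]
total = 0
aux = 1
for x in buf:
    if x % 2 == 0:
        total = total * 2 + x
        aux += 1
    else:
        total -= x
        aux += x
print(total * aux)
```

x=-3: not even, total = 0-(-3) = 3; aux=-2
x=1: not even, total = 3-1 = 2; aux=-1
x=12: even, total = 2*2+12 = 16; aux=0
x=0: even, total = 16*2+0 = 32; aux=1
x=13: not even, total = 32-13 = 19; aux=14
x=0: even, total = 19*2+0 = 38; aux=15
total*aux = 38*15 = 570

570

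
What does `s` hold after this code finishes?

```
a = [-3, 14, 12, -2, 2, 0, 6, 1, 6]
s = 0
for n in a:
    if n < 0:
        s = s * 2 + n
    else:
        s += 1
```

n=-3: <0, s = 0*2+(-3) = -3
n=14: not <0, s = (-3)+1 = -2
n=12: not <0, s = (-2)+1 = -1
n=-2: <0, s = (-1)*2+(-2) = -4
n=2: not <0, s = (-4)+1 = -3
n=0: not <0, s = (-3)+1 = -2
n=6: not <0, s = (-2)+1 = -1
n=1: not <0, s = (-1)+1 = 0
n=6: not <0, s = 0+1 = 1

1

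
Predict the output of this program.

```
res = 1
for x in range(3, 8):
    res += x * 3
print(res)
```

76

x=3: res = 1+3*3 = 10
x=4: res = 10+4*3 = 22
x=5: res = 22+5*3 = 37
x=6: res = 37+6*3 = 55
x=7: res = 55+7*3 = 76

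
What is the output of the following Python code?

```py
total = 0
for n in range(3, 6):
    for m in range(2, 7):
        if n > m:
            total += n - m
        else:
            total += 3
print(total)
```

37

n=3,m=2: 3>2, total = 0+1 = 1
n=3,m=3: not 3>3, total = 1+3 = 4
n=3,m=4: not 3>4, total = 4+3 = 7
n=3,m=5: not 3>5, total = 7+3 = 10
n=3,m=6: not 3>6, total = 10+3 = 13
n=4,m=2: 4>2, total = 13+2 = 15
n=4,m=3: 4>3, total = 15+1 = 16
n=4,m=4: not 4>4, total = 16+3 = 19
n=4,m=5: not 4>5, total = 19+3 = 22
n=4,m=6: not 4>6, total = 22+3 = 25
n=5,m=2: 5>2, total = 25+3 = 28
n=5,m=3: 5>3, total = 28+2 = 30
n=5,m=4: 5>4, total = 30+1 = 31
n=5,m=5: not 5>5, total = 31+3 = 34
n=5,m=6: not 5>6, total = 34+3 = 37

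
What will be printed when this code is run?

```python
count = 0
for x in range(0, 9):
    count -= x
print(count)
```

x=0: count = 0-0 = 0
x=1: count = 0-1 = -1
x=2: count = (-1)-2 = -3
x=3: count = (-3)-3 = -6
x=4: count = (-6)-4 = -10
x=5: count = (-10)-5 = -15
x=6: count = (-15)-6 = -21
x=7: count = (-21)-7 = -28
x=8: count = (-28)-8 = -36

-36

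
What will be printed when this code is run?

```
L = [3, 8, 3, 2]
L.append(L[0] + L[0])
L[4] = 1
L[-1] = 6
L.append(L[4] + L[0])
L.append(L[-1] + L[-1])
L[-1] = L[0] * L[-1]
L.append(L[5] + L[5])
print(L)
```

[3, 8, 3, 2, 6, 9, 54, 18]

append L[0]+L[0] = 3+3 = 6 → [3, 8, 3, 2, 6]
L[4] = 1 → [3, 8, 3, 2, 1]
L[-1] = 6 → [3, 8, 3, 2, 6]
append L[4]+L[0] = 6+3 = 9 → [3, 8, 3, 2, 6, 9]
append L[-1]+L[-1] = 9+9 = 18 → [3, 8, 3, 2, 6, 9, 18]
L[-1] = L[0]*L[-1] = 3*18 = 54 → [3, 8, 3, 2, 6, 9, 54]
append L[5]+L[5] = 9+9 = 18 → [3, 8, 3, 2, 6, 9, 54, 18]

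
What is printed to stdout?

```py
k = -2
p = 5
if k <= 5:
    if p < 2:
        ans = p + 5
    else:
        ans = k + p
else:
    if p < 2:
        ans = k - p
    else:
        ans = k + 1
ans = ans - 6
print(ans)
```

-3

k=-2, p=5
k <= 5 is True; p < 2 is False
→ ans = k + p = 3
ans = 3-6 = -3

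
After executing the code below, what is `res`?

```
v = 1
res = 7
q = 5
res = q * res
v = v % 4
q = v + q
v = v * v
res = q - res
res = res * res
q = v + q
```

841

res = 5*7 = 35
v = 1%4 = 1
q = 1+5 = 6
v = 1*1 = 1
res = 6-35 = -29
res = (-29)*(-29) = 841
q = 1+6 = 7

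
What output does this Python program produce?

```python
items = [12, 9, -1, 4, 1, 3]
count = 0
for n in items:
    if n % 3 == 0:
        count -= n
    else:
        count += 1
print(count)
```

n=12: %3==0, count = 0-12 = -12
n=9: %3==0, count = (-12)-9 = -21
n=-1: not %3==0, count = (-21)+1 = -20
n=4: not %3==0, count = (-20)+1 = -19
n=1: not %3==0, count = (-19)+1 = -18
n=3: %3==0, count = (-18)-3 = -21

-21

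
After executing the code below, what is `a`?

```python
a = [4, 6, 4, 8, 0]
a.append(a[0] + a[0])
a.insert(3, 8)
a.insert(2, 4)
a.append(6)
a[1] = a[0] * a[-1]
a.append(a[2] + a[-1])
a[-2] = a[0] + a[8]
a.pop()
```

append a[0]+a[0] = 4+4 = 8 → [4, 6, 4, 8, 0, 8]
insert 8 at 3 → [4, 6, 4, 8, 8, 0, 8]
insert 4 at 2 → [4, 6, 4, 4, 8, 8, 0, 8]
append 6 → [4, 6, 4, 4, 8, 8, 0, 8, 6]
a[1] = a[0]*a[-1] = 4*6 = 24 → [4, 24, 4, 4, 8, 8, 0, 8, 6]
append a[2]+a[-1] = 4+6 = 10 → [4, 24, 4, 4, 8, 8, 0, 8, 6, 10]
a[-2] = a[0]+a[8] = 4+6 = 10 → [4, 24, 4, 4, 8, 8, 0, 8, 10, 10]
pop() removes 10 → [4, 24, 4, 4, 8, 8, 0, 8, 10]

[4, 24, 4, 4, 8, 8, 0, 8, 10]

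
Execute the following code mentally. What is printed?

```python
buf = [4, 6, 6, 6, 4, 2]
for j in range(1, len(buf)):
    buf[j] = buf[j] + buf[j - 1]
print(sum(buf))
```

106

j=1: buf[1] = 6+4 = 10 → [4, 10, 6, 6, 4, 2]
j=2: buf[2] = 6+10 = 16 → [4, 10, 16, 6, 4, 2]
j=3: buf[3] = 6+16 = 22 → [4, 10, 16, 22, 4, 2]
j=4: buf[4] = 4+22 = 26 → [4, 10, 16, 22, 26, 2]
j=5: buf[5] = 2+26 = 28 → [4, 10, 16, 22, 26, 28]
sum = 106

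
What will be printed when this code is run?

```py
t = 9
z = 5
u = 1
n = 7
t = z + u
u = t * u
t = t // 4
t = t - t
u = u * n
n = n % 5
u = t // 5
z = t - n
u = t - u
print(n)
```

2

t = 5+1 = 6
u = 6*1 = 6
t = 6//4 = 1
t = 1-1 = 0
u = 6*7 = 42
n = 7%5 = 2
u = 0//5 = 0
z = 0-2 = -2
u = 0-0 = 0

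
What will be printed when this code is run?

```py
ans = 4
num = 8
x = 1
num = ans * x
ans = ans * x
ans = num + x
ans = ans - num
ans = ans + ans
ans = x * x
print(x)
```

1

num = 4*1 = 4
ans = 4*1 = 4
ans = 4+1 = 5
ans = 5-4 = 1
ans = 1+1 = 2
ans = 1*1 = 1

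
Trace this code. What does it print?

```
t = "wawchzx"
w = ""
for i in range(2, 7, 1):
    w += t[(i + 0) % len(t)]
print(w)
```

i=2: add t[2]='w' → 'w'
i=3: add t[3]='c' → 'wc'
i=4: add t[4]='h' → 'wch'
i=5: add t[5]='z' → 'wchz'
i=6: add t[6]='x' → 'wchzx'

wchzx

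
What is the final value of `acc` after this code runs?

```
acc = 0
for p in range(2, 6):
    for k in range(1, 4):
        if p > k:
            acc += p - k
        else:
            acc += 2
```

25

p=2,k=1: 2>1, acc = 0+1 = 1
p=2,k=2: not 2>2, acc = 1+2 = 3
p=2,k=3: not 2>3, acc = 3+2 = 5
p=3,k=1: 3>1, acc = 5+2 = 7
p=3,k=2: 3>2, acc = 7+1 = 8
p=3,k=3: not 3>3, acc = 8+2 = 10
p=4,k=1: 4>1, acc = 10+3 = 13
p=4,k=2: 4>2, acc = 13+2 = 15
p=4,k=3: 4>3, acc = 15+1 = 16
p=5,k=1: 5>1, acc = 16+4 = 20
p=5,k=2: 5>2, acc = 20+3 = 23
p=5,k=3: 5>3, acc = 23+2 = 25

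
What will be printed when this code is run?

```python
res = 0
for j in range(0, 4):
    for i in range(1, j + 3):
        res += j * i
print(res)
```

71

j=0,i=1: res = 0+0 = 0
j=0,i=2: res = 0+0 = 0
j=1,i=1: res = 0+1 = 1
j=1,i=2: res = 1+2 = 3
j=1,i=3: res = 3+3 = 6
j=2,i=1: res = 6+2 = 8
j=2,i=2: res = 8+4 = 12
j=2,i=3: res = 12+6 = 18
j=2,i=4: res = 18+8 = 26
j=3,i=1: res = 26+3 = 29
j=3,i=2: res = 29+6 = 35
j=3,i=3: res = 35+9 = 44
j=3,i=4: res = 44+12 = 56
j=3,i=5: res = 56+15 = 71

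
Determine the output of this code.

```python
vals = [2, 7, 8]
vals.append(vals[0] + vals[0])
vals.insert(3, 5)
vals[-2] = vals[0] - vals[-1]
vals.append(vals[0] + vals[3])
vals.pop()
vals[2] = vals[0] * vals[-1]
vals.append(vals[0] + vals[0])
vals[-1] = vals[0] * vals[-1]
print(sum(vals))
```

append vals[0]+vals[0] = 2+2 = 4 → [2, 7, 8, 4]
insert 5 at 3 → [2, 7, 8, 5, 4]
vals[-2] = vals[0]-vals[-1] = 2-4 = -2 → [2, 7, 8, -2, 4]
append vals[0]+vals[3] = 2+(-2) = 0 → [2, 7, 8, -2, 4, 0]
pop() removes 0 → [2, 7, 8, -2, 4]
vals[2] = vals[0]*vals[-1] = 2*4 = 8 → [2, 7, 8, -2, 4]
append vals[0]+vals[0] = 2+2 = 4 → [2, 7, 8, -2, 4, 4]
vals[-1] = vals[0]*vals[-1] = 2*4 = 8 → [2, 7, 8, -2, 4, 8]
sum = 27

27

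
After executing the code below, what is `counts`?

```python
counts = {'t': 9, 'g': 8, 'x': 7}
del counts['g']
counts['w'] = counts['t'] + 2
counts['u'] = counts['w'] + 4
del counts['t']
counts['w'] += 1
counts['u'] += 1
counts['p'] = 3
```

del 'g' → {'t': 9, 'x': 7}
counts['w'] = counts['t']+2 = 11 → {'t': 9, 'x': 7, 'w': 11}
counts['u'] = counts['w']+4 = 15 → {'t': 9, 'x': 7, 'w': 11, 'u': 15}
del 't' → {'x': 7, 'w': 11, 'u': 15}
counts['w'] = 11+1 = 12 → {'x': 7, 'w': 12, 'u': 15}
counts['u'] = 15+1 = 16 → {'x': 7, 'w': 12, 'u': 16}
counts['p'] = 3 → {'x': 7, 'w': 12, 'u': 16, 'p': 3}

{'x': 7, 'w': 12, 'u': 16, 'p': 3}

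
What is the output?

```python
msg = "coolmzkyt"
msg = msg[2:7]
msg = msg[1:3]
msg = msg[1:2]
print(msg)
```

m

slice [2:7] → 'olmzk'
slice [1:3] → 'lm'
slice [1:2] → 'm'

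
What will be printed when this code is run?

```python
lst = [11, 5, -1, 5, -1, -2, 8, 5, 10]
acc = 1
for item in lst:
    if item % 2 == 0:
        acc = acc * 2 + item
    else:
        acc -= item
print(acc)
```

-136

item=11: not even, acc = 1-11 = -10
item=5: not even, acc = (-10)-5 = -15
item=-1: not even, acc = (-15)-(-1) = -14
item=5: not even, acc = (-14)-5 = -19
item=-1: not even, acc = (-19)-(-1) = -18
item=-2: even, acc = (-18)*2+(-2) = -38
item=8: even, acc = (-38)*2+8 = -68
item=5: not even, acc = (-68)-5 = -73
item=10: even, acc = (-73)*2+10 = -136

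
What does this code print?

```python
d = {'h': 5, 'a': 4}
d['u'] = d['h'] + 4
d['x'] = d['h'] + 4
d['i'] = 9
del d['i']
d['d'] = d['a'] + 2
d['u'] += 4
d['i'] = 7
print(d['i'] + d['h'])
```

12

d['u'] = d['h']+4 = 9 → {'h': 5, 'a': 4, 'u': 9}
d['x'] = d['h']+4 = 9 → {'h': 5, 'a': 4, 'u': 9, 'x': 9}
d['i'] = 9 → {'h': 5, 'a': 4, 'u': 9, 'x': 9, 'i': 9}
del 'i' → {'h': 5, 'a': 4, 'u': 9, 'x': 9}
d['d'] = d['a']+2 = 6 → {'h': 5, 'a': 4, 'u': 9, 'x': 9, 'd': 6}
d['u'] = 9+4 = 13 → {'h': 5, 'a': 4, 'u': 13, 'x': 9, 'd': 6}
d['i'] = 7 → {'h': 5, 'a': 4, 'u': 13, 'x': 9, 'd': 6, 'i': 7}
d['i']+d['h'] = 7+5 = 12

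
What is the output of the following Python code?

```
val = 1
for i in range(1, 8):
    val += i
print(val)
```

29

i=1: val = 1+1 = 2
i=2: val = 2+2 = 4
i=3: val = 4+3 = 7
i=4: val = 7+4 = 11
i=5: val = 11+5 = 16
i=6: val = 16+6 = 22
i=7: val = 22+7 = 29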